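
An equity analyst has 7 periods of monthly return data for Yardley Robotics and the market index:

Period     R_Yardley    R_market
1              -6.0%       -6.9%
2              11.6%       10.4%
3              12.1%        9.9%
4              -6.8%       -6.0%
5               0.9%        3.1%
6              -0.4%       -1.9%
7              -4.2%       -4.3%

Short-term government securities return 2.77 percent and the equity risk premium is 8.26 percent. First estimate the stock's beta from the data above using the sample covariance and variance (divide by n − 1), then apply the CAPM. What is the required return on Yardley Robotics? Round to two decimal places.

11.57%

Mean R_i = (-6.0 + 11.6 + 12.1 − 6.8 + 0.9 − 0.4 − 4.2) / 7 = 1.0286%
Mean R_m = (-6.9 + 10.4 + 9.9 − 6.0 + 3.1 − 1.9 − 4.3) / 7 = 0.6143%
Σ(R_i − R̄_i)(R_m − R̄_m) = 339.8171  ⇒  Cov = 339.8171 / 6 = 56.6362
Σ(R_m − R̄_m)² = 318.8486  ⇒  Var(R_m) = 318.8486 / 6 = 53.1414
β = Cov / Var(R_m) = 56.6362 / 53.1414 = 1.0658
E(R) = R_f + β × MRP = 2.77% + 1.0658 × 8.26% = 11.57%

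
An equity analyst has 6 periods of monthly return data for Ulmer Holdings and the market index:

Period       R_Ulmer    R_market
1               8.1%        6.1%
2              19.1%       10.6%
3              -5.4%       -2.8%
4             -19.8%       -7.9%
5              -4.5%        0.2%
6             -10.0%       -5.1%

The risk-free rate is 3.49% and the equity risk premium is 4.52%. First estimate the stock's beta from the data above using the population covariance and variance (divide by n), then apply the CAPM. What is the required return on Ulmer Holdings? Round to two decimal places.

12.24%

Mean R_i = (8.1 + 19.1 − 5.4 − 19.8 − 4.5 − 10.0) / 6 = -2.0833%
Mean R_m = (6.1 + 10.6 − 2.8 − 7.9 + 0.2 − 5.1) / 6 = 0.1833%
Σ(R_i − R̄_i)(R_m − R̄_m) = 475.8017  ⇒  Cov = 475.8017 / 6 = 79.3003
Σ(R_m − R̄_m)² = 245.6683  ⇒  Var(R_m) = 245.6683 / 6 = 40.9447
β = Cov / Var(R_m) = 79.3003 / 40.9447 = 1.9368
E(R) = R_f + β × MRP = 3.49% + 1.9368 × 4.52% = 12.24%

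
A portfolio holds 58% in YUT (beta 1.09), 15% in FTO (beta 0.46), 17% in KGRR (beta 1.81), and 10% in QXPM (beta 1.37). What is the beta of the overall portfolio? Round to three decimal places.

β_P = Σ w_i β_i = 0.58×1.09 + 0.15×0.46 + 0.17×1.81 + 0.10×1.37 = 1.1459

1.146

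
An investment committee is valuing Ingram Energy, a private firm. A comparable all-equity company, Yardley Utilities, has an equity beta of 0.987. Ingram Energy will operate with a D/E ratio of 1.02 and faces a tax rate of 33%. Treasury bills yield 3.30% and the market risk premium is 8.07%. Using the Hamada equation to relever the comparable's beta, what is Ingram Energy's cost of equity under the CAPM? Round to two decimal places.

16.71%

β_L = β_U × [1 + (1 − t)(D/E)] = 0.987 × [1 + (1 − 0.33) × 1.02]
    = 0.987 × [1 + 0.67 × 1.02] = 0.987 × 1.6834 = 1.6615
E(R) = R_f + β_L × MRP = 3.30% + 1.6615 × 8.07% = 16.71%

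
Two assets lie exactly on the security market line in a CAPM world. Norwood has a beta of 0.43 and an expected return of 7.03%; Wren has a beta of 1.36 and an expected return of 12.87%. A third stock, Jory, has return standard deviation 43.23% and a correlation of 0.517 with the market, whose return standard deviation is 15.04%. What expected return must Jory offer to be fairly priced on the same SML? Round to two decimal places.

MRP = (12.87% − 7.03%) / (1.36 − 0.43) = 6.2796%
R_f = 7.03% − 0.43 × 6.2796% = 4.3298%
β_Jory = ρ·σ_i/σ_m = 0.517 × 43.23 / 15.04 = 1.4860
E(R_Jory) = R_f + β × MRP = 4.3298% + 1.4860 × 6.2796% = 13.66%

13.66%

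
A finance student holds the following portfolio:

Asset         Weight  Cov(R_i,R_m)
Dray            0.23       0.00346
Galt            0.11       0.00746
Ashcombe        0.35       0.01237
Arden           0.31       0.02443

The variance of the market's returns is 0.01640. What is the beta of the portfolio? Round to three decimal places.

0.824

β_Dray = 0.00346 / 0.01640 = 0.2110
β_Galt = 0.00746 / 0.01640 = 0.4549
β_Ashcombe = 0.01237 / 0.01640 = 0.7543
β_Arden = 0.02443 / 0.01640 = 1.4896
β_P = Σ w_i β_i = 0.23×0.2110 + 0.11×0.4549 + 0.35×0.7543 + 0.31×1.4896 = 0.8244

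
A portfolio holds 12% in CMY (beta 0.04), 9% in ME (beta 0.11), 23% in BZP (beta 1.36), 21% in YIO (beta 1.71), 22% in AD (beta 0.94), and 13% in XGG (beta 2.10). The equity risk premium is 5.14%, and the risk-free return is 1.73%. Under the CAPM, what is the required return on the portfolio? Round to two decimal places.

β_P = Σ w_i β_i = 0.12×0.04 + 0.09×0.11 + 0.23×1.36 + 0.21×1.71 + 0.22×0.94 + 0.13×2.10 = 1.1664
E(R_P) = R_f + β_P × MRP = 1.73% + 1.1664 × 5.14% = 7.73%

7.73%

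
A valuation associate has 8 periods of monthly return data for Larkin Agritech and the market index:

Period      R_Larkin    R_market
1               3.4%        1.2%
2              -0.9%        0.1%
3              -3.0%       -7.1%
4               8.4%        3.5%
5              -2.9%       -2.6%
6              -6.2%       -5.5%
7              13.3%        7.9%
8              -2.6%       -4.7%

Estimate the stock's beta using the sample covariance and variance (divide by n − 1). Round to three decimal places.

1.240

Mean R_i = (3.4 − 0.9 − 3.0 + 8.4 − 2.9 − 6.2 + 13.3 − 2.6) / 8 = 1.1875%
Mean R_m = (1.2 + 0.1 − 7.1 + 3.5 − 2.6 − 5.5 + 7.9 − 4.7) / 8 = -0.9000%
Σ(R_i − R̄_i)(R_m − R̄_m) = 222.1700  ⇒  Cov = 222.1700 / 7 = 31.7386
Σ(R_m − R̄_m)² = 179.1400  ⇒  Var(R_m) = 179.1400 / 7 = 25.5914
β = Cov / Var(R_m) = 31.7386 / 25.5914 = 1.2402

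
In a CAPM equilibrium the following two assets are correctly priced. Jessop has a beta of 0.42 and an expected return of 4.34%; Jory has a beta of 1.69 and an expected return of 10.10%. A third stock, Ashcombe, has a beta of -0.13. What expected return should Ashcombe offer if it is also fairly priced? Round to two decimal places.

1.85%

MRP (SML slope) = (10.10% − 4.34%) / (1.69 − 0.42) = 5.76% / 1.27 = 4.5354%
R_f (intercept) = 4.34% − 0.42 × 4.5354% = 2.4351%
E(R_Ashcombe) = R_f + β × MRP = 2.4351% + -0.13 × 4.5354% = 1.85%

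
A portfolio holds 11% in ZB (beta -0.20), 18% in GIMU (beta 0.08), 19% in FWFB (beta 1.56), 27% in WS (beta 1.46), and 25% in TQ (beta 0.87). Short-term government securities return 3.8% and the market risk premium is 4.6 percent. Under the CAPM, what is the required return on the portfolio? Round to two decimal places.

7.94%

β_P = Σ w_i β_i = 0.11×-0.20 + 0.18×0.08 + 0.19×1.56 + 0.27×1.46 + 0.25×0.87 = 0.9005
E(R_P) = R_f + β_P × MRP = 3.8% + 0.9005 × 4.6% = 7.94%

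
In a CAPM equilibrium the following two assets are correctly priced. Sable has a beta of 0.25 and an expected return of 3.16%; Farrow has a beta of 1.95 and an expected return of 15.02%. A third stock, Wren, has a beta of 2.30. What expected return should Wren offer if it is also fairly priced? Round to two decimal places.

17.46%

MRP (SML slope) = (15.02% − 3.16%) / (1.95 − 0.25) = 11.86% / 1.70 = 6.9765%
R_f (intercept) = 3.16% − 0.25 × 6.9765% = 1.4159%
E(R_Wren) = R_f + β × MRP = 1.4159% + 2.30 × 6.9765% = 17.46%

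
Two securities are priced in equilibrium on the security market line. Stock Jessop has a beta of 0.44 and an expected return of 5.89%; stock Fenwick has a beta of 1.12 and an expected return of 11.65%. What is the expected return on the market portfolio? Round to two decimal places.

Both satisfy E(R) = R_f + β·MRP, so the slope of the SML is
MRP = (11.65% − 5.89%) / (1.12 − 0.44) = 5.76% / 0.68 = 8.4706%
R_f = E(R_Jessop) − β_Jessop·MRP = 5.89% − 0.44 × 8.4706% = 2.1629%
E(R_m) = R_f + MRP = 2.1629% + 8.4706% = 10.63%

10.63%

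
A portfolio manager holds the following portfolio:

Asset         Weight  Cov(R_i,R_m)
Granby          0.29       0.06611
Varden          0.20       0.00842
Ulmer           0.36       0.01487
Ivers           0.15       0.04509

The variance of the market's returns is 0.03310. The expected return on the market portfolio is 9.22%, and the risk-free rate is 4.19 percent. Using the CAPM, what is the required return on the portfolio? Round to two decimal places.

β_Granby = 0.06611 / 0.03310 = 1.9973
β_Varden = 0.00842 / 0.03310 = 0.2544
β_Ulmer = 0.01487 / 0.03310 = 0.4492
β_Ivers = 0.04509 / 0.03310 = 1.3622
β_P = Σ w_i β_i = 0.29×1.9973 + 0.20×0.2544 + 0.36×0.4492 + 0.15×1.3622 = 0.9961
MRP = 9.22% − 4.19% = 5.03%
E(R_P) = R_f + β_P × MRP = 4.19% + 0.9961 × 5.03% = 9.20%

9.20%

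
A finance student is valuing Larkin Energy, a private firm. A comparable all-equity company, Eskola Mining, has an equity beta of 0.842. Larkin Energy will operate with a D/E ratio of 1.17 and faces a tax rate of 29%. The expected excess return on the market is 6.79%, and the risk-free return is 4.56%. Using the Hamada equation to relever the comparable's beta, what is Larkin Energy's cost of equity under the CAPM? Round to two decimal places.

15.03%

β_L = β_U × [1 + (1 − t)(D/E)] = 0.842 × [1 + (1 − 0.29) × 1.17]
    = 0.842 × [1 + 0.71 × 1.17] = 0.842 × 1.8307 = 1.5414
E(R) = R_f + β_L × MRP = 4.56% + 1.5414 × 6.79% = 15.03%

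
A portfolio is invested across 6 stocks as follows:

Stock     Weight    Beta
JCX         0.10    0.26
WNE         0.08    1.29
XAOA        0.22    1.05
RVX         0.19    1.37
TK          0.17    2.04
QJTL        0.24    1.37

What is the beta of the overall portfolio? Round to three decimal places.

β_P = Σ w_i β_i = 0.10×0.26 + 0.08×1.29 + 0.22×1.05 + 0.19×1.37 + 0.17×2.04 + 0.24×1.37 = 1.2961

1.296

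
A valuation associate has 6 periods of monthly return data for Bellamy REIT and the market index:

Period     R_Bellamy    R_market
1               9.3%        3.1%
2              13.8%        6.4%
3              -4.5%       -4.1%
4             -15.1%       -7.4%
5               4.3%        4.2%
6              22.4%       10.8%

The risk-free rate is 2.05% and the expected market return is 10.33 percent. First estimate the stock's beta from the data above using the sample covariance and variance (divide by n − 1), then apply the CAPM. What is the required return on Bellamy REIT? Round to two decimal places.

18.08%

Mean R_i = (9.3 + 13.8 − 4.5 − 15.1 + 4.3 + 22.4) / 6 = 5.0333%
Mean R_m = (3.1 + 6.4 − 4.1 − 7.4 + 4.2 + 10.8) / 6 = 2.1667%
Σ(R_i − R̄_i)(R_m − R̄_m) = 441.8867  ⇒  Cov = 441.8867 / 5 = 88.3773
Σ(R_m − R̄_m)² = 228.2533  ⇒  Var(R_m) = 228.2533 / 5 = 45.6507
β = Cov / Var(R_m) = 88.3773 / 45.6507 = 1.9359
MRP = 10.33% − 2.05% = 8.28%
E(R) = R_f + β × MRP = 2.05% + 1.9359 × 8.28% = 18.08%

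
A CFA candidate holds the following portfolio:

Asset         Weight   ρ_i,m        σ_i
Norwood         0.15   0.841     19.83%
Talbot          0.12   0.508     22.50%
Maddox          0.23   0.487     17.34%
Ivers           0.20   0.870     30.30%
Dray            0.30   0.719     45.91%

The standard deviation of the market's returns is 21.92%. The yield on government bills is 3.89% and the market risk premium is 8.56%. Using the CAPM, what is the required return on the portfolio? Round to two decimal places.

β_Norwood = 0.841 × 19.83% / 21.92% = 0.7608
β_Talbot = 0.508 × 22.50% / 21.92% = 0.5214
β_Maddox = 0.487 × 17.34% / 21.92% = 0.3852
β_Ivers = 0.870 × 30.30% / 21.92% = 1.2026
β_Dray = 0.719 × 45.91% / 21.92% = 1.5059
β_P = Σ w_i β_i = 0.15×0.7608 + 0.12×0.5214 + 0.23×0.3852 + 0.20×1.2026 + 0.30×1.5059 = 0.9576
E(R_P) = R_f + β_P × MRP = 3.89% + 0.9576 × 8.56% = 12.09%

12.09%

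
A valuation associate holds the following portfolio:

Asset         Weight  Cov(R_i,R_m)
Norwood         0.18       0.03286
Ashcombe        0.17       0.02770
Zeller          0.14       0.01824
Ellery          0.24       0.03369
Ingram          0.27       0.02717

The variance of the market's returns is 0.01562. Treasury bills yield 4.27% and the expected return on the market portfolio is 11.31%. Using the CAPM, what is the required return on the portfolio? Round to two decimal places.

17.16%

β_Norwood = 0.03286 / 0.01562 = 2.1037
β_Ashcombe = 0.02770 / 0.01562 = 1.7734
β_Zeller = 0.01824 / 0.01562 = 1.1677
β_Ellery = 0.03369 / 0.01562 = 2.1569
β_Ingram = 0.02717 / 0.01562 = 1.7394
β_P = Σ w_i β_i = 0.18×2.1037 + 0.17×1.7734 + 0.14×1.1677 + 0.24×2.1569 + 0.27×1.7394 = 1.8309
MRP = 11.31% − 4.27% = 7.04%
E(R_P) = R_f + β_P × MRP = 4.27% + 1.8309 × 7.04% = 17.16%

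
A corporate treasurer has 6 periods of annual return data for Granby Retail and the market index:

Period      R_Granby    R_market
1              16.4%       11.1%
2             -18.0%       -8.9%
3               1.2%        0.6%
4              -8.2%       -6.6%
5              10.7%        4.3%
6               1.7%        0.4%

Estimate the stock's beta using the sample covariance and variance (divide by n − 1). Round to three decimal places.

Mean R_i = (16.4 − 18.0 + 1.2 − 8.2 + 10.7 + 1.7) / 6 = 0.6333%
Mean R_m = (11.1 − 8.9 + 0.6 − 6.6 + 4.3 + 0.4) / 6 = 0.1500%
Σ(R_i − R̄_i)(R_m − R̄_m) = 443.2000  ⇒  Cov = 443.2000 / 5 = 88.6400
Σ(R_m − R̄_m)² = 264.8550  ⇒  Var(R_m) = 264.8550 / 5 = 52.9710
β = Cov / Var(R_m) = 88.6400 / 52.9710 = 1.6734

1.673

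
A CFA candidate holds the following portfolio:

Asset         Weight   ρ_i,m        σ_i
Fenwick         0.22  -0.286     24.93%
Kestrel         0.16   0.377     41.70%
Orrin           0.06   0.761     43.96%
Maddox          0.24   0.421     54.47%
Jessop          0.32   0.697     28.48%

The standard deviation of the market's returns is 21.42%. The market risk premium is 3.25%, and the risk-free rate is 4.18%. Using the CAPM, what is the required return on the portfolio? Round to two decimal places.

6.43%

β_Fenwick = -0.286 × 24.93% / 21.42% = -0.3329
β_Kestrel = 0.377 × 41.70% / 21.42% = 0.7339
β_Orrin = 0.761 × 43.96% / 21.42% = 1.5618
β_Maddox = 0.421 × 54.47% / 21.42% = 1.0706
β_Jessop = 0.697 × 28.48% / 21.42% = 0.9267
β_P = Σ w_i β_i = 0.22×-0.3329 + 0.16×0.7339 + 0.06×1.5618 + 0.24×1.0706 + 0.32×0.9267 = 0.6914
E(R_P) = R_f + β_P × MRP = 4.18% + 0.6914 × 3.25% = 6.43%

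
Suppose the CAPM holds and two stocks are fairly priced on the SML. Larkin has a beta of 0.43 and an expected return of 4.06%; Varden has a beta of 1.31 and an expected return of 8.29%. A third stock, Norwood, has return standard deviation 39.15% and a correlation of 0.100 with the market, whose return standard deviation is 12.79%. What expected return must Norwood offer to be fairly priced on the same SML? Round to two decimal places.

MRP = (8.29% − 4.06%) / (1.31 − 0.43) = 4.8068%
R_f = 4.06% − 0.43 × 4.8068% = 1.9931%
β_Norwood = ρ·σ_i/σ_m = 0.100 × 39.15 / 12.79 = 0.3061
E(R_Norwood) = R_f + β × MRP = 1.9931% + 0.3061 × 4.8068% = 3.46%

3.46%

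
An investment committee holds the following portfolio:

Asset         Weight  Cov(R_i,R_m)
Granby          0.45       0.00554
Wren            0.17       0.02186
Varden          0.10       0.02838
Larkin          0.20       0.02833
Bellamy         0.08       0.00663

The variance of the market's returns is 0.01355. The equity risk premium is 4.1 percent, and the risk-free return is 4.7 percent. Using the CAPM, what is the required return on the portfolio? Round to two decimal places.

9.31%

β_Granby = 0.00554 / 0.01355 = 0.4089
β_Wren = 0.02186 / 0.01355 = 1.6133
β_Varden = 0.02838 / 0.01355 = 2.0945
β_Larkin = 0.02833 / 0.01355 = 2.0908
β_Bellamy = 0.00663 / 0.01355 = 0.4893
β_P = Σ w_i β_i = 0.45×0.4089 + 0.17×1.6133 + 0.10×2.0945 + 0.20×2.0908 + 0.08×0.4893 = 1.1250
E(R_P) = R_f + β_P × MRP = 4.7% + 1.1250 × 4.1% = 9.31%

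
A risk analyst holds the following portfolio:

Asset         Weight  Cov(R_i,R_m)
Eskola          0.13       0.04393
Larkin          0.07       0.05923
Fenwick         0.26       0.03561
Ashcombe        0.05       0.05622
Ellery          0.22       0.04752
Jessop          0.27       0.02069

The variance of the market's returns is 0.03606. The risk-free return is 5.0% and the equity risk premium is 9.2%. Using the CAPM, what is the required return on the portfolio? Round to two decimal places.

β_Eskola = 0.04393 / 0.03606 = 1.2182
β_Larkin = 0.05923 / 0.03606 = 1.6425
β_Fenwick = 0.03561 / 0.03606 = 0.9875
β_Ashcombe = 0.05622 / 0.03606 = 1.5591
β_Ellery = 0.04752 / 0.03606 = 1.3178
β_Jessop = 0.02069 / 0.03606 = 0.5738
β_P = Σ w_i β_i = 0.13×1.2182 + 0.07×1.6425 + 0.26×0.9875 + 0.05×1.5591 + 0.22×1.3178 + 0.27×0.5738 = 1.0529
E(R_P) = R_f + β_P × MRP = 5.0% + 1.0529 × 9.2% = 14.69%

14.69%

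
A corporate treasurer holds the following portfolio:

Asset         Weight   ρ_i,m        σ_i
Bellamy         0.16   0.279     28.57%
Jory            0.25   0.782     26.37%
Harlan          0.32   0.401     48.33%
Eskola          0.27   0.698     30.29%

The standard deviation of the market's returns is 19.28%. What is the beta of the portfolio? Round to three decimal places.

0.951

β_Bellamy = 0.279 × 28.57% / 19.28% = 0.4134
β_Jory = 0.782 × 26.37% / 19.28% = 1.0696
β_Harlan = 0.401 × 48.33% / 19.28% = 1.0052
β_Eskola = 0.698 × 30.29% / 19.28% = 1.0966
β_P = Σ w_i β_i = 0.16×0.4134 + 0.25×1.0696 + 0.32×1.0052 + 0.27×1.0966 = 0.9513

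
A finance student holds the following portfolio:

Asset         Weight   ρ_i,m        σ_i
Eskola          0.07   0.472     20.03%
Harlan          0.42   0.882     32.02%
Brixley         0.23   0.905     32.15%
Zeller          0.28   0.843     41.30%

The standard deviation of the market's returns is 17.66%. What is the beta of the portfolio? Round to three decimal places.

1.640

β_Eskola = 0.472 × 20.03% / 17.66% = 0.5353
β_Harlan = 0.882 × 32.02% / 17.66% = 1.5992
β_Brixley = 0.905 × 32.15% / 17.66% = 1.6476
β_Zeller = 0.843 × 41.30% / 17.66% = 1.9715
β_P = Σ w_i β_i = 0.07×0.5353 + 0.42×1.5992 + 0.23×1.6476 + 0.28×1.9715 = 1.6401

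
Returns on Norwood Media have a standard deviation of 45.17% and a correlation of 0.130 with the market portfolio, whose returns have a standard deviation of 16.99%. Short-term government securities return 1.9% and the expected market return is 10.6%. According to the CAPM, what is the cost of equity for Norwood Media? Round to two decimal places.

4.91%

β = ρ × σ_i / σ_m = 0.130 × 45.17% / 16.99% = 0.3456
MRP = 10.6% − 1.9% = 8.70%
E(R) = 1.9% + 0.3456 × 8.7% = 4.91%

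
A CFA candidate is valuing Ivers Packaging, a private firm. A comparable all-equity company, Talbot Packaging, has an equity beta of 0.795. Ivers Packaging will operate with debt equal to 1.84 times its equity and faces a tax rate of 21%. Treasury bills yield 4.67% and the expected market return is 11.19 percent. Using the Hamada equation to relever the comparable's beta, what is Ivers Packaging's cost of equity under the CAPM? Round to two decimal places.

17.39%

β_L = β_U × [1 + (1 − t)(D/E)] = 0.795 × [1 + (1 − 0.21) × 1.84]
    = 0.795 × [1 + 0.79 × 1.84] = 0.795 × 2.4536 = 1.9506
MRP = 11.19% − 4.67% = 6.52%
E(R) = R_f + β_L × MRP = 4.67% + 1.9506 × 6.52% = 17.39%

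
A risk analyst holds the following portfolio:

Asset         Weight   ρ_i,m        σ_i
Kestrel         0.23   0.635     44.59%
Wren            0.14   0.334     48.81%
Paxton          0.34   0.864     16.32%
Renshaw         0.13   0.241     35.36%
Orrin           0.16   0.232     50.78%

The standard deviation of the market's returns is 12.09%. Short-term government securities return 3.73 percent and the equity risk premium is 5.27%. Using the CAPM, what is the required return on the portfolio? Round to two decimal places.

β_Kestrel = 0.635 × 44.59% / 12.09% = 2.3420
β_Wren = 0.334 × 48.81% / 12.09% = 1.3484
β_Paxton = 0.864 × 16.32% / 12.09% = 1.1663
β_Renshaw = 0.241 × 35.36% / 12.09% = 0.7049
β_Orrin = 0.232 × 50.78% / 12.09% = 0.9744
β_P = Σ w_i β_i = 0.23×2.3420 + 0.14×1.3484 + 0.34×1.1663 + 0.13×0.7049 + 0.16×0.9744 = 1.3715
E(R_P) = R_f + β_P × MRP = 3.73% + 1.3715 × 5.27% = 10.96%

10.96%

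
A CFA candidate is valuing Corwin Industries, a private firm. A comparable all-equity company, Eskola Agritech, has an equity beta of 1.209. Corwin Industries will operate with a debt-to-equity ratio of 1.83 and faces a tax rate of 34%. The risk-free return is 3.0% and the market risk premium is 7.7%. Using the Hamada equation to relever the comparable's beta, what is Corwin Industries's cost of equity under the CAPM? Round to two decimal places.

β_L = β_U × [1 + (1 − t)(D/E)] = 1.209 × [1 + (1 − 0.34) × 1.83]
    = 1.209 × [1 + 0.66 × 1.83] = 1.209 × 2.2078 = 2.6692
E(R) = R_f + β_L × MRP = 3.0% + 2.6692 × 7.7% = 23.55%

23.55%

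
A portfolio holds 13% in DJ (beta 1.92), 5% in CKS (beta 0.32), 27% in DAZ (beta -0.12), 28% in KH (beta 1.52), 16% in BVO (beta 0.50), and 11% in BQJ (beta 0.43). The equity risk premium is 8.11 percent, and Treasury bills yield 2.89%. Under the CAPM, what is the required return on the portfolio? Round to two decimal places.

9.27%

β_P = Σ w_i β_i = 0.13×1.92 + 0.05×0.32 + 0.27×-0.12 + 0.28×1.52 + 0.16×0.50 + 0.11×0.43 = 0.7861
E(R_P) = R_f + β_P × MRP = 2.89% + 0.7861 × 8.11% = 9.27%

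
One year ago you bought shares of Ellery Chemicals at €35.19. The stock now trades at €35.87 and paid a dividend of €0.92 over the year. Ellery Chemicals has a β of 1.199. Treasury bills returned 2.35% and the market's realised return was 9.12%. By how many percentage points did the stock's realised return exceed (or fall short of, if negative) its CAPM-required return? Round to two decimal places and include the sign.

Realised HPR = (P1 + D1 − P0) / P0 = (35.87 + 0.92 − 35.19) / 35.19 = 1.60 / 35.19 = 4.5467%
MRP = 9.12% − 2.35% = 6.77%
CAPM required = R_f + β·MRP = 2.35% + 1.199 × 6.77% = 10.46723%
α = realised − required = 4.5467% − 10.46723% = -5.92%

-5.92%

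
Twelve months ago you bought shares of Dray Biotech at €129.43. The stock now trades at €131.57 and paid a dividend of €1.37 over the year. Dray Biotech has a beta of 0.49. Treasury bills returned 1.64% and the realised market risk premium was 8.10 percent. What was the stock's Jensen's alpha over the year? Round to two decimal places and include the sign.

Realised HPR = (P1 + D1 − P0) / P0 = (131.57 + 1.37 − 129.43) / 129.43 = 3.51 / 129.43 = 2.7119%
CAPM required = R_f + β·MRP = 1.64% + 0.49 × 8.10% = 5.6090%
α = realised − required = 2.7119% − 5.6090% = -2.90%

-2.90%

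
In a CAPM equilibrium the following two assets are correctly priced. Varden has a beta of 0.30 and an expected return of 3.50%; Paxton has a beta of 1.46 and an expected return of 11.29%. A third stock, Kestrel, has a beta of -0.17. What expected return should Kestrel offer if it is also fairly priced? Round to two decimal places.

MRP (SML slope) = (11.29% − 3.50%) / (1.46 − 0.30) = 7.79% / 1.16 = 6.7155%
R_f (intercept) = 3.50% − 0.30 × 6.7155% = 1.4854%
E(R_Kestrel) = R_f + β × MRP = 1.4854% + -0.17 × 6.7155% = 0.34%

0.34%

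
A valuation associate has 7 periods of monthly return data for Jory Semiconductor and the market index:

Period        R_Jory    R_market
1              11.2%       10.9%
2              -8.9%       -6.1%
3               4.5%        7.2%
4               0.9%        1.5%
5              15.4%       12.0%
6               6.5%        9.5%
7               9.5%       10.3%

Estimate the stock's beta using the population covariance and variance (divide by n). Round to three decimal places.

Mean R_i = (11.2 − 8.9 + 4.5 + 0.9 + 15.4 + 6.5 + 9.5) / 7 = 5.5857%
Mean R_m = (10.9 − 6.1 + 7.2 + 1.5 + 12.0 + 9.5 + 10.3) / 7 = 6.4714%
Σ(R_i − R̄_i)(R_m − R̄_m) = 301.4871  ⇒  Cov = 301.4871 / 7 = 43.0696
Σ(R_m − R̄_m)² = 257.2943  ⇒  Var(R_m) = 257.2943 / 7 = 36.7563
β = Cov / Var(R_m) = 43.0696 / 36.7563 = 1.1718

1.172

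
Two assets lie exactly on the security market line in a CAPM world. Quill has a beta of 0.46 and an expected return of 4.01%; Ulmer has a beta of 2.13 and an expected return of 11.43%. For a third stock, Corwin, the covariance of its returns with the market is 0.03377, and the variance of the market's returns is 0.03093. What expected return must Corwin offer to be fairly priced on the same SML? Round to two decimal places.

6.82%

MRP = (11.43% − 4.01%) / (2.13 − 0.46) = 4.4431%
R_f = 4.01% − 0.46 × 4.4431% = 1.9662%
β_Corwin = Cov / Var(R_m) = 0.03377 / 0.03093 = 1.0918
E(R_Corwin) = R_f + β × MRP = 1.9662% + 1.0918 × 4.4431% = 6.82%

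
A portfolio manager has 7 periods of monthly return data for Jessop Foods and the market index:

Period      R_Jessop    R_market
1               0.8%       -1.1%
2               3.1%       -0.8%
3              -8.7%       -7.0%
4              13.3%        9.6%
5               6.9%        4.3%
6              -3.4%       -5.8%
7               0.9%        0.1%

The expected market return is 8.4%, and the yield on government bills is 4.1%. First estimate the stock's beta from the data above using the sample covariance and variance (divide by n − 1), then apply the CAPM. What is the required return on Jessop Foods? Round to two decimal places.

Mean R_i = (0.8 + 3.1 − 8.7 + 13.3 + 6.9 − 3.4 + 0.9) / 7 = 1.8429%
Mean R_m = (-1.1 − 0.8 − 7.0 + 9.6 + 4.3 − 5.8 + 0.1) / 7 = -0.1000%
Σ(R_i − R̄_i)(R_m − R̄_m) = 235.9900  ⇒  Cov = 235.9900 / 6 = 39.3317
Σ(R_m − R̄_m)² = 195.0800  ⇒  Var(R_m) = 195.0800 / 6 = 32.5133
β = Cov / Var(R_m) = 39.3317 / 32.5133 = 1.2097
MRP = 8.4% − 4.1% = 4.30%
E(R) = R_f + β × MRP = 4.1% + 1.2097 × 4.3% = 9.30%

9.30%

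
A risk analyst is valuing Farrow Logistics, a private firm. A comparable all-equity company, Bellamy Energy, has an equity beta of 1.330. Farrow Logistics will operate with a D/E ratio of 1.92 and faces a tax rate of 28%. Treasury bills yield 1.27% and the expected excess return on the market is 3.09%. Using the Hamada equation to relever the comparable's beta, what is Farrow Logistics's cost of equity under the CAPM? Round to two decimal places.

11.06%

β_L = β_U × [1 + (1 − t)(D/E)] = 1.330 × [1 + (1 − 0.28) × 1.92]
    = 1.330 × [1 + 0.72 × 1.92] = 1.330 × 2.3824 = 3.1686
E(R) = R_f + β_L × MRP = 1.27% + 3.1686 × 3.09% = 11.06%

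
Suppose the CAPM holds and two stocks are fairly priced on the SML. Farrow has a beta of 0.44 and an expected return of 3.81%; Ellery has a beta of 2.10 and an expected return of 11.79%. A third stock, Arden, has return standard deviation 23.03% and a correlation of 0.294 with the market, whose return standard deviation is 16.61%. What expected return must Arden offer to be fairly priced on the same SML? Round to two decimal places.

MRP = (11.79% − 3.81%) / (2.10 − 0.44) = 4.8072%
R_f = 3.81% − 0.44 × 4.8072% = 1.6948%
β_Arden = ρ·σ_i/σ_m = 0.294 × 23.03 / 16.61 = 0.4076
E(R_Arden) = R_f + β × MRP = 1.6948% + 0.4076 × 4.8072% = 3.65%

3.65%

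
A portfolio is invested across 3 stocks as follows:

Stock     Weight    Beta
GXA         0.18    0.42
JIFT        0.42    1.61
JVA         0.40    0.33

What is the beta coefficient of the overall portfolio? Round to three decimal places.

0.884

β_P = Σ w_i β_i = 0.18×0.42 + 0.42×1.61 + 0.40×0.33 = 0.8838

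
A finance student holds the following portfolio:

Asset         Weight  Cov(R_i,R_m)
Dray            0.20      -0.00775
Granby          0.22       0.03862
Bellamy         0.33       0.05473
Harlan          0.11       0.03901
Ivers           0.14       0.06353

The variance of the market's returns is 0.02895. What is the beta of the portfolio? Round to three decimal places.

β_Dray = -0.00775 / 0.02895 = -0.2677
β_Granby = 0.03862 / 0.02895 = 1.3340
β_Bellamy = 0.05473 / 0.02895 = 1.8905
β_Harlan = 0.03901 / 0.02895 = 1.3475
β_Ivers = 0.06353 / 0.02895 = 2.1945
β_P = Σ w_i β_i = 0.20×-0.2677 + 0.22×1.3340 + 0.33×1.8905 + 0.11×1.3475 + 0.14×2.1945 = 1.3193

1.319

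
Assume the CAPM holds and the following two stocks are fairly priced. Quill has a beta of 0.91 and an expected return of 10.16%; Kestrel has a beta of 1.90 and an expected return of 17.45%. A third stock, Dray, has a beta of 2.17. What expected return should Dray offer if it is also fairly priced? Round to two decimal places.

19.44%

MRP (SML slope) = (17.45% − 10.16%) / (1.90 − 0.91) = 7.29% / 0.99 = 7.3636%
R_f (intercept) = 10.16% − 0.91 × 7.3636% = 3.4591%
E(R_Dray) = R_f + β × MRP = 3.4591% + 2.17 × 7.3636% = 19.44%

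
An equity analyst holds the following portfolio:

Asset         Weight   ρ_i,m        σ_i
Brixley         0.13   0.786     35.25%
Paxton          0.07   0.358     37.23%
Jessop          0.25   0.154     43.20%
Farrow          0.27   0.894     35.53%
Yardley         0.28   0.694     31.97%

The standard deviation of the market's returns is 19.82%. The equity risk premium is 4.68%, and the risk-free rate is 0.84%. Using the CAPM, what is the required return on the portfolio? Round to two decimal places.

5.80%

β_Brixley = 0.786 × 35.25% / 19.82% = 1.3979
β_Paxton = 0.358 × 37.23% / 19.82% = 0.6725
β_Jessop = 0.154 × 43.20% / 19.82% = 0.3357
β_Farrow = 0.894 × 35.53% / 19.82% = 1.6026
β_Yardley = 0.694 × 31.97% / 19.82% = 1.1194
β_P = Σ w_i β_i = 0.13×1.3979 + 0.07×0.6725 + 0.25×0.3357 + 0.27×1.6026 + 0.28×1.1194 = 1.0589
E(R_P) = R_f + β_P × MRP = 0.84% + 1.0589 × 4.68% = 5.80%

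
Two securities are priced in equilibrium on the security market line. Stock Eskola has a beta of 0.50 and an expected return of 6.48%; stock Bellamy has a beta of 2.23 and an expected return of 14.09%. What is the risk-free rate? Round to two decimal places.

Both satisfy E(R) = R_f + β·MRP, so the slope of the SML is
MRP = (14.09% − 6.48%) / (2.23 − 0.50) = 7.61% / 1.73 = 4.3988%
R_f = E(R_Eskola) − β_Eskola·MRP = 6.48% − 0.50 × 4.3988% = 4.2806%

4.28%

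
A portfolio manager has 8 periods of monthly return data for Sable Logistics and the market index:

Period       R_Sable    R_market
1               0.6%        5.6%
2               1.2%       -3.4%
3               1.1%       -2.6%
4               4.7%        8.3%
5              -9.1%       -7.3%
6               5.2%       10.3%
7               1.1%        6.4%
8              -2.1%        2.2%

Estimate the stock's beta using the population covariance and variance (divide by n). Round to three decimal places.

0.548

Mean R_i = (0.6 + 1.2 + 1.1 + 4.7 − 9.1 + 5.2 + 1.1 − 2.1) / 8 = 0.3375%
Mean R_m = (5.6 − 3.4 − 2.6 + 8.3 − 7.3 + 10.3 + 6.4 + 2.2) / 8 = 2.4375%
Σ(R_i − R̄_i)(R_m − R̄_m) = 151.2588  ⇒  Cov = 151.2588 / 8 = 18.9074
Σ(R_m − R̄_m)² = 276.2188  ⇒  Var(R_m) = 276.2188 / 8 = 34.5274
β = Cov / Var(R_m) = 18.9074 / 34.5274 = 0.5476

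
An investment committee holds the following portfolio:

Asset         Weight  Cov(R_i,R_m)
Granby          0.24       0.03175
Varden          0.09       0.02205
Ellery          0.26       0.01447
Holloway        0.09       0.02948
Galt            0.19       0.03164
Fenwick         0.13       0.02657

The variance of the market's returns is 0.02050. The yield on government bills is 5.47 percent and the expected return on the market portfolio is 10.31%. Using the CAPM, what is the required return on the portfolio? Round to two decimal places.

β_Granby = 0.03175 / 0.02050 = 1.5488
β_Varden = 0.02205 / 0.02050 = 1.0756
β_Ellery = 0.01447 / 0.02050 = 0.7059
β_Holloway = 0.02948 / 0.02050 = 1.4380
β_Galt = 0.03164 / 0.02050 = 1.5434
β_Fenwick = 0.02657 / 0.02050 = 1.2961
β_P = Σ w_i β_i = 0.24×1.5488 + 0.09×1.0756 + 0.26×0.7059 + 0.09×1.4380 + 0.19×1.5434 + 0.13×1.2961 = 1.2432
MRP = 10.31% − 5.47% = 4.84%
E(R_P) = R_f + β_P × MRP = 5.47% + 1.2432 × 4.84% = 11.49%

11.49%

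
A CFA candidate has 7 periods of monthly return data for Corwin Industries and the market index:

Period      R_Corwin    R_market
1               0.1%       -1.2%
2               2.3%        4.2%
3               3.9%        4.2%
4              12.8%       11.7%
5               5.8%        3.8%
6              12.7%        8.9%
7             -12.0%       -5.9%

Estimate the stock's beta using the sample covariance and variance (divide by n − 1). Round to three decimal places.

1.384

Mean R_i = (0.1 + 2.3 + 3.9 + 12.8 + 5.8 + 12.7 − 12.0) / 7 = 3.6571%
Mean R_m = (-1.2 + 4.2 + 4.2 + 11.7 + 3.8 + 8.9 − 5.9) / 7 = 3.6714%
Σ(R_i − R̄_i)(R_m − R̄_m) = 287.5614  ⇒  Cov = 287.5614 / 6 = 47.9269
Σ(R_m − R̄_m)² = 207.7143  ⇒  Var(R_m) = 207.7143 / 6 = 34.6191
β = Cov / Var(R_m) = 47.9269 / 34.6191 = 1.3844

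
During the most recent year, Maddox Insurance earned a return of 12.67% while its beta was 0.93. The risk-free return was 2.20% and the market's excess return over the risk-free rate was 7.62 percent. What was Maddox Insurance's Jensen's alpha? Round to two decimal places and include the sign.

CAPM benchmark = R_f + β(R_m − R_f) = 2.20% + 0.93 × 7.62% = 9.2866%
α = actual − benchmark = 12.67% − 9.2866% = +3.38%

+3.38%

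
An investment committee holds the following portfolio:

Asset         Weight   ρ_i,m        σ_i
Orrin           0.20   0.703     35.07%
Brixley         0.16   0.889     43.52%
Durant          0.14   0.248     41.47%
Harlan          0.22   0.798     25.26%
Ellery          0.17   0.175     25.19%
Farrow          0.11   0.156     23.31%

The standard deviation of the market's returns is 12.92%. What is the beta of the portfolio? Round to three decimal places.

1.404

β_Orrin = 0.703 × 35.07% / 12.92% = 1.9082
β_Brixley = 0.889 × 43.52% / 12.92% = 2.9945
β_Durant = 0.248 × 41.47% / 12.92% = 0.7960
β_Harlan = 0.798 × 25.26% / 12.92% = 1.5602
β_Ellery = 0.175 × 25.19% / 12.92% = 0.3412
β_Farrow = 0.156 × 23.31% / 12.92% = 0.2815
β_P = Σ w_i β_i = 0.20×1.9082 + 0.16×2.9945 + 0.14×0.7960 + 0.22×1.5602 + 0.17×0.3412 + 0.11×0.2815 = 1.4044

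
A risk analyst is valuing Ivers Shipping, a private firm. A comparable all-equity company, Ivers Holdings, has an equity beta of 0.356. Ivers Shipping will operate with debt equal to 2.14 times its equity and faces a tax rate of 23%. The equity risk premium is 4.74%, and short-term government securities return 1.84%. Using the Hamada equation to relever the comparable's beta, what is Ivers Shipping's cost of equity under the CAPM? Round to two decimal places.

β_L = β_U × [1 + (1 − t)(D/E)] = 0.356 × [1 + (1 − 0.23) × 2.14]
    = 0.356 × [1 + 0.77 × 2.14] = 0.356 × 2.6478 = 0.9426
E(R) = R_f + β_L × MRP = 1.84% + 0.9426 × 4.74% = 6.31%

6.31%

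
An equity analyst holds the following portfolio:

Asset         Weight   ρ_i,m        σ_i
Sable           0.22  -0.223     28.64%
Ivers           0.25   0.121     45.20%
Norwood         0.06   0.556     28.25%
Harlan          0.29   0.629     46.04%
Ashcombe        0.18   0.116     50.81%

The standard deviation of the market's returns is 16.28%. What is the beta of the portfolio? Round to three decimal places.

β_Sable = -0.223 × 28.64% / 16.28% = -0.3923
β_Ivers = 0.121 × 45.20% / 16.28% = 0.3359
β_Norwood = 0.556 × 28.25% / 16.28% = 0.9648
β_Harlan = 0.629 × 46.04% / 16.28% = 1.7788
β_Ashcombe = 0.116 × 50.81% / 16.28% = 0.3620
β_P = Σ w_i β_i = 0.22×-0.3923 + 0.25×0.3359 + 0.06×0.9648 + 0.29×1.7788 + 0.18×0.3620 = 0.6366

0.637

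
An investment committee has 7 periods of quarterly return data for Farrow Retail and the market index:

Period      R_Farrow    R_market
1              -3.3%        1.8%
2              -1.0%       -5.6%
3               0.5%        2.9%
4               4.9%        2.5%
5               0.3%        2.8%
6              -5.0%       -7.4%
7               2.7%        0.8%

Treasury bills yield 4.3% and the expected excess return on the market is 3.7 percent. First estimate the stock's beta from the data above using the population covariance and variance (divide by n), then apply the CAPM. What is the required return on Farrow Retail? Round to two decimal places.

Mean R_i = (-3.3 − 1.0 + 0.5 + 4.9 + 0.3 − 5.0 + 2.7) / 7 = -0.1286%
Mean R_m = (1.8 − 5.6 + 2.9 + 2.5 + 2.8 − 7.4 + 0.8) / 7 = -0.3143%
Σ(R_i − R̄_i)(R_m − R̄_m) = 53.0771  ⇒  Cov = 53.0771 / 7 = 7.5824
Σ(R_m − R̄_m)² = 111.8086  ⇒  Var(R_m) = 111.8086 / 7 = 15.9727
β = Cov / Var(R_m) = 7.5824 / 15.9727 = 0.4747
E(R) = R_f + β × MRP = 4.3% + 0.4747 × 3.7% = 6.06%

6.06%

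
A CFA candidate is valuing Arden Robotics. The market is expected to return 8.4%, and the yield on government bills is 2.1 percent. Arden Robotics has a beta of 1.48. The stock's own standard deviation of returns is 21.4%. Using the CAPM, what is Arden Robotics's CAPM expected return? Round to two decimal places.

Market risk premium = E(R_m) − R_f = 8.4% − 2.1% = 6.30%
E(R) = R_f + β × MRP = 2.1% + 1.48 × 6.3% = 11.42%

11.42%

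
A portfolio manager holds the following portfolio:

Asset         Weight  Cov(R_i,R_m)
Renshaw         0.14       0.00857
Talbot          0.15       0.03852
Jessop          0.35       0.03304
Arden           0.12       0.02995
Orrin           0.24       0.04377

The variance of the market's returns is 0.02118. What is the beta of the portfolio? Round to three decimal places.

β_Renshaw = 0.00857 / 0.02118 = 0.4046
β_Talbot = 0.03852 / 0.02118 = 1.8187
β_Jessop = 0.03304 / 0.02118 = 1.5600
β_Arden = 0.02995 / 0.02118 = 1.4141
β_Orrin = 0.04377 / 0.02118 = 2.0666
β_P = Σ w_i β_i = 0.14×0.4046 + 0.15×1.8187 + 0.35×1.5600 + 0.12×1.4141 + 0.24×2.0666 = 1.5411

1.541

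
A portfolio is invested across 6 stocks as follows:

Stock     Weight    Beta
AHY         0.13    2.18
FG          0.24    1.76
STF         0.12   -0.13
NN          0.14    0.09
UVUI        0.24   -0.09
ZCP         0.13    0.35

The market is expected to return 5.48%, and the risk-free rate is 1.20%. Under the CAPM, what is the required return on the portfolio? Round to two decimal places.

4.31%

β_P = Σ w_i β_i = 0.13×2.18 + 0.24×1.76 + 0.12×-0.13 + 0.14×0.09 + 0.24×-0.09 + 0.13×0.35 = 0.7267
MRP = 5.48% − 1.20% = 4.28%
E(R_P) = R_f + β_P × MRP = 1.20% + 0.7267 × 4.28% = 4.31%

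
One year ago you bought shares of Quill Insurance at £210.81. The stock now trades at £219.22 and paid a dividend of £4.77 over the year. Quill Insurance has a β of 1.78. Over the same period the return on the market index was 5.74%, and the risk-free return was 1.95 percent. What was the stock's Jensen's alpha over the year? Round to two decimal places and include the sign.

-2.44%

Realised HPR = (P1 + D1 − P0) / P0 = (219.22 + 4.77 − 210.81) / 210.81 = 13.18 / 210.81 = 6.2521%
MRP = 5.74% − 1.95% = 3.79%
CAPM required = R_f + β·MRP = 1.95% + 1.78 × 3.79% = 8.6962%
α = realised − required = 6.2521% − 8.6962% = -2.44%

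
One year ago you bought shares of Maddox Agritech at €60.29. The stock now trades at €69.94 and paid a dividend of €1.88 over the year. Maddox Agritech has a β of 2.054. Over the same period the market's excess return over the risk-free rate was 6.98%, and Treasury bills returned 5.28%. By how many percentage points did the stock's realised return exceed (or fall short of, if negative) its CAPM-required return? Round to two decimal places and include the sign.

-0.49%

Realised HPR = (P1 + D1 − P0) / P0 = (69.94 + 1.88 − 60.29) / 60.29 = 11.53 / 60.29 = 19.1242%
CAPM required = R_f + β·MRP = 5.28% + 2.054 × 6.98% = 19.61692%
α = realised − required = 19.1242% − 19.61692% = -0.49%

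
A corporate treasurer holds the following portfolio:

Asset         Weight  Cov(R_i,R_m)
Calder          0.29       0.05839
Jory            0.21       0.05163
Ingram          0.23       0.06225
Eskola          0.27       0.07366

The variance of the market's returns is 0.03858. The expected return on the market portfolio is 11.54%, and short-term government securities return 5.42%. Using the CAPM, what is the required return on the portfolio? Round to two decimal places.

15.25%

β_Calder = 0.05839 / 0.03858 = 1.5135
β_Jory = 0.05163 / 0.03858 = 1.3383
β_Ingram = 0.06225 / 0.03858 = 1.6135
β_Eskola = 0.07366 / 0.03858 = 1.9093
β_P = Σ w_i β_i = 0.29×1.5135 + 0.21×1.3383 + 0.23×1.6135 + 0.27×1.9093 = 1.6066
MRP = 11.54% − 5.42% = 6.12%
E(R_P) = R_f + β_P × MRP = 5.42% + 1.6066 × 6.12% = 15.25%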